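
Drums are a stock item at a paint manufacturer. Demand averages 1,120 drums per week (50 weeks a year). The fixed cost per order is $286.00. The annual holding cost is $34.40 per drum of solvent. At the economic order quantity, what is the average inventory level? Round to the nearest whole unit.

Average inventory ≈ 482 drums

Annual demand D = 1,120 × 50 = 56,000.
The optimal lot size = √(2DS/H) = √(2 × 56,000 × 286 / 34.4) ≈ 964.97.
Average inventory = Q*/2 ≈ 964.97 / 2 = 482.484.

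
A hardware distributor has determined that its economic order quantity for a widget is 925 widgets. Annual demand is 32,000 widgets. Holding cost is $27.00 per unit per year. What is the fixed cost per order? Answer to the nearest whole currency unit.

Squaring Q* = √(2DS/H) gives Q*² = 2DS/H.
From Q* = √(2DS/H): S = Q*²H / (2D) = 925² × 27 / (2 × 32,000) = 360.9668.

S ≈ $361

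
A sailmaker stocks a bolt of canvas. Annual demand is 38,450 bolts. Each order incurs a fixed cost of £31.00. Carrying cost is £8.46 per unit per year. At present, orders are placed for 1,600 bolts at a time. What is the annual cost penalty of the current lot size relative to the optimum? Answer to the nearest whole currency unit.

Extra cost ≈ £3,022 per year

EOQ = √(2DS/H) = √(2 × 38,450 × 31 / 8.46) ≈ 530.83.
Cost at Q* = (D/Q*)S + (Q*/2)H = √(2DSH) ≈ £4,490.86.
Cost at Q = 1,600: (38,450/1,600)×31 + (1,600/2)×8.46 = £744.97 + £6,768.00 = £7,512.97.
Excess = £7,512.97 − £4,490.86 = £3,022.11.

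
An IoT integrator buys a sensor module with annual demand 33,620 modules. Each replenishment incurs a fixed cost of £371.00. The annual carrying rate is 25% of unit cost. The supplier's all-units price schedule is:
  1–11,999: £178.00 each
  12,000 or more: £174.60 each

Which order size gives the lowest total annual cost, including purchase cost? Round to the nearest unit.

Holding cost per unit per year at price C is H = 0.25·C.
Candidates are each tier's EOQ (if it falls in that tier) and each price-break quantity.
EOQ at £178.00 = 748.7 (feasible in tier 1): TC = 33,620×£178.00 + (33,620/748.7)×371 + (748.7/2)×0.25×£178.00 = £6,017,678.14.
EOQ at £174.60 = 756.0 < 12000, so use break Q=12000: TC = 33,620×£174.60 + (33,620/12000.0)×371 + (12000.0/2)×0.25×£174.60 = £6,132,991.42.
Lowest total cost is £6,017,678.14 at Q = 748.7.

Q* ≈ 749 modules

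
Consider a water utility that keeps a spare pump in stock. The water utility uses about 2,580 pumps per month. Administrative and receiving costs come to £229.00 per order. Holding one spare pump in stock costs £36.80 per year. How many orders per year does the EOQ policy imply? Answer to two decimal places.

Annual demand D = 2,580 × 12 = 30,960.
The optimal lot size = √(2DS/H) = √(2 × 30,960 × 229 / 36.8) ≈ 620.74.
Orders per year = D / Q* = 30,960 / 620.74 ≈ 49.876.

N ≈ 49.88 orders per year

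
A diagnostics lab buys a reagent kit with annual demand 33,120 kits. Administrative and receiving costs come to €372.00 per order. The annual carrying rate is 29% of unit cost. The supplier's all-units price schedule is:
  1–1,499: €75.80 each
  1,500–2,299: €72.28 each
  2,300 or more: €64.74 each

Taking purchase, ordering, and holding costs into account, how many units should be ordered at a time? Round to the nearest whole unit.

Holding cost per unit per year at price C is H = 0.29·C.
Evaluate total cost at each tier's feasible EOQ or, if the EOQ is below the tier, at the tier's minimum quantity.
EOQ at €75.80 = 1058.8 (feasible in tier 1): TC = 33,120×€75.80 + (33,120/1058.8)×372 + (1058.8/2)×0.29×€75.80 = €2,533,769.69.
EOQ at €72.28 = 1084.2 < 1500, so use break Q=1500: TC = 33,120×€72.28 + (33,120/1500.0)×372 + (1500.0/2)×0.29×€72.28 = €2,417,848.26.
EOQ at €64.74 = 1145.6 < 2300, so use break Q=2300: TC = 33,120×€64.74 + (33,120/2300.0)×372 + (2300.0/2)×0.29×€64.74 = €2,171,136.39.
Lowest total cost is €2,171,136.39 at Q = 2300.0.

Q* ≈ 2,300 kits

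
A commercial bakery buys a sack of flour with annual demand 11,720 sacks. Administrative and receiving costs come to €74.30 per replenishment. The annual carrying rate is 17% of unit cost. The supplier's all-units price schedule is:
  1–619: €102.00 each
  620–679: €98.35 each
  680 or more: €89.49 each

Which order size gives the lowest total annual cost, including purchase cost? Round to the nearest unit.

Holding cost per unit per year at price C is H = 0.17·C.
For each price level, check whether its EOQ is feasible; otherwise the best quantity at that price is the breakpoint.
EOQ at €102.00 = 316.9 (feasible in tier 1): TC = 11,720×€102.00 + (11,720/316.9)×74.3 + (316.9/2)×0.17×€102.00 = €1,200,935.38.
EOQ at €98.35 = 322.7 < 620, so use break Q=620: TC = 11,720×€98.35 + (11,720/620.0)×74.3 + (620.0/2)×0.17×€98.35 = €1,159,249.55.
EOQ at €89.49 = 338.3 < 680, so use break Q=680: TC = 11,720×€89.49 + (11,720/680.0)×74.3 + (680.0/2)×0.17×€89.49 = €1,055,275.90.
Lowest total cost is €1,055,275.90 at Q = 680.0.

Q* ≈ 680 sacks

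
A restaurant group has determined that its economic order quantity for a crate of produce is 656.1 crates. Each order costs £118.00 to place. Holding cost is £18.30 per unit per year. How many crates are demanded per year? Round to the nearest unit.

The basic EOQ model gives Q* = √(2DS/H); rearrange for the unknown.
From Q* = √(2DS/H): D = Q*²H / (2S) = 656.1² × 18.3 / (2 × 118) = 33379.449.

D ≈ 33,379 crates per year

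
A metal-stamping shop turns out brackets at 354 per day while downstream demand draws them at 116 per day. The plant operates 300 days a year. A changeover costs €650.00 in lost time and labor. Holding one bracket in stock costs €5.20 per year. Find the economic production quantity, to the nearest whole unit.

Annual demand D = 116 × 300 = 34,800.
Production build-up factor (1 − d/p) = 1 − 116/354 = 0.6723.
Q* = √(2DS / (H(1 − d/p))) = √(2 × 34,800 × 650 / (5.2 × 0.6723)).
= √(45,240,000 / 3.496) ≈ 3597.268.

Q* ≈ 3,597 brackets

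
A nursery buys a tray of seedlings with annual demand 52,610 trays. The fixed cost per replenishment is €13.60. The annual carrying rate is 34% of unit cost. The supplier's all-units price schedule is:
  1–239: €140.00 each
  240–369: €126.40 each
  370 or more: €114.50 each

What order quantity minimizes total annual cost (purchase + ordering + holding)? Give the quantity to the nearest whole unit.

Holding cost per unit per year at price C is H = 0.34·C.
For each price level, check whether its EOQ is feasible; otherwise the best quantity at that price is the breakpoint.
EOQ at €140.00 = 173.4 (feasible in tier 1): TC = 52,610×€140.00 + (52,610/173.4)×13.6 + (173.4/2)×0.34×€140.00 = €7,373,653.19.
EOQ at €126.40 = 182.5 < 240, so use break Q=240: TC = 52,610×€126.40 + (52,610/240.0)×13.6 + (240.0/2)×0.34×€126.40 = €6,658,042.35.
EOQ at €114.50 = 191.7 < 370, so use break Q=370: TC = 52,610×€114.50 + (52,610/370.0)×13.6 + (370.0/2)×0.34×€114.50 = €6,032,980.82.
Lowest total cost is €6,032,980.82 at Q = 370.0.

Q* ≈ 370 trays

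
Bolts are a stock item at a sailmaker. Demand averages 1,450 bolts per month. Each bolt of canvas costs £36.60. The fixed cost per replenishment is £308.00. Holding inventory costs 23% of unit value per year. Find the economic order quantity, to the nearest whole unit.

Q* ≈ 1,128 bolts

Annual demand D = 1,450 × 12 = 17,400.
Holding cost H = 0.23 × £36.60 = £8.4180 per unit per year.
EOQ = √(2DS / H) = √(2 × 17,400 × 308 / 8.418).
= √(10,718,400 / 8.418) = √1,273,271.5609 ≈ 1128.393.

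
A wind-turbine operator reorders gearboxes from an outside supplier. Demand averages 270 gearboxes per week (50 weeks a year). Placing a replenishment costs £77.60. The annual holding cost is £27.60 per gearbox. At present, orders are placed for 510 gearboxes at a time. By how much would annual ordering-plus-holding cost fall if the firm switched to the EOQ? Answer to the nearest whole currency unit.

Annual demand D = 270 × 50 = 13,500.
EOQ = √(2DS/H) = √(2 × 13,500 × 77.6 / 27.6) ≈ 275.52.
Cost at Q* = (D/Q*)S + (Q*/2)H = √(2DSH) ≈ £7,604.44.
Cost at Q = 510: (13,500/510)×77.6 + (510/2)×27.6 = £2,054.12 + £7,038.00 = £9,092.12.
Excess = £9,092.12 − £7,604.44 = £1,487.68.

Extra cost ≈ £1,488 per year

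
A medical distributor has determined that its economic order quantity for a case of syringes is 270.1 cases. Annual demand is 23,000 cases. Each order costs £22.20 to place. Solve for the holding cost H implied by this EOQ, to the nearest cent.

The basic EOQ model gives Q* = √(2DS/H); rearrange for the unknown.
From Q* = √(2DS/H): H = 2DS / Q*² = 2 × 23,000 × 22.2 / 270.1² = 13.9979.

H ≈ £14.00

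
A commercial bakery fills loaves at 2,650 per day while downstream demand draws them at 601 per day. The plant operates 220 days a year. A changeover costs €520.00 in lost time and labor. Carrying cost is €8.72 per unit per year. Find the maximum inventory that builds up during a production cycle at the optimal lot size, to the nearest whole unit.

I_max ≈ 3,492 loaves

Annual demand D = 601 × 220 = 132,220.
Production build-up factor (1 − d/p) = 1 − 601/2,650 = 0.7732.
Q* = √(2DS / (H(1 − d/p))) = √(2 × 132,220 × 520 / (8.72 × 0.7732)).
= √(137,508,800 / 6.7424) ≈ 4516.052.
Maximum inventory = Q*(1 − d/p) = 4516.052 × 0.7732 ≈ 3491.846.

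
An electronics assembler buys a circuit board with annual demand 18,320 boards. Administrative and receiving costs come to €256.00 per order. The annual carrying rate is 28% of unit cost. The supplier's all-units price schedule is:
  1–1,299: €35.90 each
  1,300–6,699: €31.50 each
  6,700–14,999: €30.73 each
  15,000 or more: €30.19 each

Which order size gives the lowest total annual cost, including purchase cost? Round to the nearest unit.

Q* ≈ 1,300 boards

Holding cost per unit per year at price C is H = 0.28·C.
For each price level, check whether its EOQ is feasible; otherwise the best quantity at that price is the breakpoint.
EOQ at €35.90 = 966.0 (feasible in tier 1): TC = 18,320×€35.90 + (18,320/966.0)×256 + (966.0/2)×0.28×€35.90 = €667,398.11.
EOQ at €31.50 = 1031.2 < 1300, so use break Q=1300: TC = 18,320×€31.50 + (18,320/1300.0)×256 + (1300.0/2)×0.28×€31.50 = €586,420.63.
EOQ at €30.73 = 1044.1 < 6700, so use break Q=6700: TC = 18,320×€30.73 + (18,320/6700.0)×256 + (6700.0/2)×0.28×€30.73 = €592,498.33.
EOQ at €30.19 = 1053.4 < 15000, so use break Q=15000: TC = 18,320×€30.19 + (18,320/15000.0)×256 + (15000.0/2)×0.28×€30.19 = €616,792.46.
Lowest total cost is €586,420.63 at Q = 1300.0.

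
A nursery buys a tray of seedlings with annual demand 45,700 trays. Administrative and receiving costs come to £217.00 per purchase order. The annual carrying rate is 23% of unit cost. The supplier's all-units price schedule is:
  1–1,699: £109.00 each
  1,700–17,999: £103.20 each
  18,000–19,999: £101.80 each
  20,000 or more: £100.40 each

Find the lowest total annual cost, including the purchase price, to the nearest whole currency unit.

TC* ≈ £4,742,249

Holding cost per unit per year at price C is H = 0.23·C.
For each price level, check whether its EOQ is feasible; otherwise the best quantity at that price is the breakpoint.
EOQ at £109.00 = 889.5 (feasible in tier 1): TC = 45,700×£109.00 + (45,700/889.5)×217 + (889.5/2)×0.23×£109.00 = £5,003,598.73.
EOQ at £103.20 = 914.1 < 1700, so use break Q=1700: TC = 45,700×£103.20 + (45,700/1700.0)×217 + (1700.0/2)×0.23×£103.20 = £4,742,249.07.
EOQ at £101.80 = 920.4 < 18000, so use break Q=18000: TC = 45,700×£101.80 + (45,700/18000.0)×217 + (18000.0/2)×0.23×£101.80 = £4,863,536.94.
EOQ at £100.40 = 926.8 < 20000, so use break Q=20000: TC = 45,700×£100.40 + (45,700/20000.0)×217 + (20000.0/2)×0.23×£100.40 = £4,819,695.84.
Lowest total cost among the candidates is at Q = 1700.0.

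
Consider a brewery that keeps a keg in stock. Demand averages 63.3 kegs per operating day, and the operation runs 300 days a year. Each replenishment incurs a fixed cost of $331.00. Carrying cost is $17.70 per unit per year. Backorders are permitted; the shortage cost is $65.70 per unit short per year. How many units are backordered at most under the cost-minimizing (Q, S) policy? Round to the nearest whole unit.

Annual demand D = 63.3 × 300 = 18,990.
With planned backorders, Q* = √(2DS/H) · √((H+B)/B).
√(2DS/H) = √(2 × 18,990 × 331 / 17.7) = 842.762.
√((H+B)/B) = √((17.7+65.7)/65.7) = 1.1267.
Q* ≈ 949.522.
S* = Q* · H/(H+B) = 949.522 × 17.7/83.4 ≈ 201.517.

S* ≈ 202 kegs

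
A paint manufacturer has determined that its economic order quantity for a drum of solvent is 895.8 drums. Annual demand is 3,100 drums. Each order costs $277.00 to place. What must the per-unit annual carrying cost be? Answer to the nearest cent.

H ≈ $2.14

Squaring Q* = √(2DS/H) gives Q*² = 2DS/H.
From Q* = √(2DS/H): H = 2DS / Q*² = 2 × 3,100 × 277 / 895.8² = 2.1402.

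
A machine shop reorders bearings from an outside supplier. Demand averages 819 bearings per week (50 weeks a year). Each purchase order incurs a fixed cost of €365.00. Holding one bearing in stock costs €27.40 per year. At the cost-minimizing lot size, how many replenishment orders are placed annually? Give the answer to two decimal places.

N ≈ 39.20 orders per year

Annual demand D = 819 × 50 = 40,950.
EOQ = √(2DS/H) = √(2 × 40,950 × 365 / 27.4) ≈ 1044.51.
Orders per year = D / Q* = 40,950 / 1044.51 ≈ 39.205.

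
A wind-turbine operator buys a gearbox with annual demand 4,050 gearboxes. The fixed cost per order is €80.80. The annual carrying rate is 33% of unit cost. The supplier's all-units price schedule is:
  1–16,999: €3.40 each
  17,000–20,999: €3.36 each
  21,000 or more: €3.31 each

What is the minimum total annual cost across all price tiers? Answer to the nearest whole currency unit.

TC* ≈ €14,627

Holding cost per unit per year at price C is H = 0.33·C.
Evaluate total cost at each tier's feasible EOQ or, if the EOQ is below the tier, at the tier's minimum quantity.
EOQ at €3.40 = 763.8 (feasible in tier 1): TC = 4,050×€3.40 + (4,050/763.8)×80.8 + (763.8/2)×0.33×€3.40 = €14,626.93.
EOQ at €3.36 = 768.3 < 17000, so use break Q=17000: TC = 4,050×€3.36 + (4,050/17000.0)×80.8 + (17000.0/2)×0.33×€3.36 = €23,052.05.
EOQ at €3.31 = 774.1 < 21000, so use break Q=21000: TC = 4,050×€3.31 + (4,050/21000.0)×80.8 + (21000.0/2)×0.33×€3.31 = €24,890.23.
Lowest total cost among the candidates is at Q = 763.8.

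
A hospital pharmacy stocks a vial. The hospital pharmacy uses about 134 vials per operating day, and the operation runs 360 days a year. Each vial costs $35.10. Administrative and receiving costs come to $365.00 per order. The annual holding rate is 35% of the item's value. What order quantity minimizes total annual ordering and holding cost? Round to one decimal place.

Annual demand D = 134 × 360 = 48,240.
Holding cost H = 0.35 × $35.10 = $12.2850 per unit per year.
EOQ = √(2DS / H) = √(2 × 48,240 × 365 / 12.285).
= √(35,215,200 / 12.285) = √2,866,520.1465 ≈ 1693.080.

Q* ≈ 1,693.1 vials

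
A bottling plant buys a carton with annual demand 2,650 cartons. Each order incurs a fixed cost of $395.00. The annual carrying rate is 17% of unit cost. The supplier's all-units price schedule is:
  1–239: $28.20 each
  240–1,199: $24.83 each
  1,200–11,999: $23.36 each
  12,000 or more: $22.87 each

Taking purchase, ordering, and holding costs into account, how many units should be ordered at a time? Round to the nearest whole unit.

Holding cost per unit per year at price C is H = 0.17·C.
Candidates are each tier's EOQ (if it falls in that tier) and each price-break quantity.
Tier 1 ($28.20): EOQ = 660.8 exceeds tier's upper bound 239, so this tier is dominated.
EOQ at $24.83 = 704.2 (feasible in tier 2): TC = 2,650×$24.83 + (2,650/704.2)×395 + (704.2/2)×0.17×$24.83 = $68,772.19.
EOQ at $23.36 = 726.1 < 1200, so use break Q=1200: TC = 2,650×$23.36 + (2,650/1200.0)×395 + (1200.0/2)×0.17×$23.36 = $65,159.01.
EOQ at $22.87 = 733.8 < 12000, so use break Q=12000: TC = 2,650×$22.87 + (2,650/12000.0)×395 + (12000.0/2)×0.17×$22.87 = $84,020.13.
Lowest total cost is $65,159.01 at Q = 1200.0.

Q* ≈ 1,200 cartons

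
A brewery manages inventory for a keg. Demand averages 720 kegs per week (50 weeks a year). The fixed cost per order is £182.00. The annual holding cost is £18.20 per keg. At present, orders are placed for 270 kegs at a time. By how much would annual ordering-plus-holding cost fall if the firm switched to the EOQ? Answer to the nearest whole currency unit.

Extra cost ≈ £11,280 per year

Annual demand D = 720 × 50 = 36,000.
EOQ = √(2DS/H) = √(2 × 36,000 × 182 / 18.2) ≈ 848.53.
Cost at Q* = (D/Q*)S + (Q*/2)H = √(2DSH) ≈ £15,443.21.
Cost at Q = 270: (36,000/270)×182 + (270/2)×18.2 = £24,266.67 + £2,457.00 = £26,723.67.
Excess = £26,723.67 − £15,443.21 = £11,280.45.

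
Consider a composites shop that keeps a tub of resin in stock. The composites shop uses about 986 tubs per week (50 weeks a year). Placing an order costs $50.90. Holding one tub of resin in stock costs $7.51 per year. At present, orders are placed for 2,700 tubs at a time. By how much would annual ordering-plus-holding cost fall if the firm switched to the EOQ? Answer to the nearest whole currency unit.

Extra cost ≈ $4,929 per year

Annual demand D = 986 × 50 = 49,300.
EOQ = √(2DS/H) = √(2 × 49,300 × 50.9 / 7.51) ≈ 817.48.
Cost at Q* = (D/Q*)S + (Q*/2)H = √(2DSH) ≈ $6,139.28.
Cost at Q = 2,700: (49,300/2,700)×50.9 + (2,700/2)×7.51 = $929.40 + $10,138.50 = $11,067.90.
Excess = $11,067.90 − $6,139.28 = $4,928.62.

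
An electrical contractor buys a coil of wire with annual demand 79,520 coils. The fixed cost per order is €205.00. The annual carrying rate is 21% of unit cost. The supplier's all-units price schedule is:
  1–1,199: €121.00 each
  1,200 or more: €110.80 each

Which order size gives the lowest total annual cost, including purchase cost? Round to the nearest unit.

Holding cost per unit per year at price C is H = 0.21·C.
Evaluate total cost at each tier's feasible EOQ or, if the EOQ is below the tier, at the tier's minimum quantity.
EOQ at €121.00 = 1132.7 (feasible in tier 1): TC = 79,520×€121.00 + (79,520/1132.7)×205 + (1132.7/2)×0.21×€121.00 = €9,650,702.76.
EOQ at €110.80 = 1183.7 < 1200, so use break Q=1200: TC = 79,520×€110.80 + (79,520/1200.0)×205 + (1200.0/2)×0.21×€110.80 = €8,838,361.47.
Lowest total cost is €8,838,361.47 at Q = 1200.0.

Q* ≈ 1,200 coils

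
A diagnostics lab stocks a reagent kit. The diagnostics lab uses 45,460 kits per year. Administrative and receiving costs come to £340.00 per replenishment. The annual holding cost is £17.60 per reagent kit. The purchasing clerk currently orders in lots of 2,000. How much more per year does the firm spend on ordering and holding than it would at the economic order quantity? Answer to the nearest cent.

Extra cost ≈ £2,002.99 per year

EOQ = √(2DS/H) = √(2 × 45,460 × 340 / 17.6) ≈ 1325.30.
Cost at Q* = (D/Q*)S + (Q*/2)H = √(2DSH) ≈ £23,325.21.
Cost at Q = 2,000: (45,460/2,000)×340 + (2,000/2)×17.6 = £7,728.20 + £17,600.00 = £25,328.20.
Excess = £25,328.20 − £23,325.21 = £2,002.99.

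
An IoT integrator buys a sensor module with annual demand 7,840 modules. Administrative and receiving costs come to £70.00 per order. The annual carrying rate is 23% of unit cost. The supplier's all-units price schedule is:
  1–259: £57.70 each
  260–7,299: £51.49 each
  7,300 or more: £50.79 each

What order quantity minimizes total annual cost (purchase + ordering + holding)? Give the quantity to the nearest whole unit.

Q* ≈ 304 modules

Holding cost per unit per year at price C is H = 0.23·C.
For each price level, check whether its EOQ is feasible; otherwise the best quantity at that price is the breakpoint.
Tier 1 (£57.70): EOQ = 287.6 exceeds tier's upper bound 259, so this tier is dominated.
EOQ at £51.49 = 304.4 (feasible in tier 2): TC = 7,840×£51.49 + (7,840/304.4)×70 + (304.4/2)×0.23×£51.49 = £407,286.95.
EOQ at £50.79 = 306.5 < 7300, so use break Q=7300: TC = 7,840×£50.79 + (7,840/7300.0)×70 + (7300.0/2)×0.23×£50.79 = £440,906.98.
Lowest total cost is £407,286.95 at Q = 304.4.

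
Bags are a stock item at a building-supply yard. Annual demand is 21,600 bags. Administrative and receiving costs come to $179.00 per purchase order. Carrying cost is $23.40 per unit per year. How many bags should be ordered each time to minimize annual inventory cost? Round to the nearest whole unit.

EOQ = √(2DS / H) = √(2 × 21,600 × 179 / 23.4).
= √(7,732,800 / 23.4) = √330,461.5385 ≈ 574.858.

Q* ≈ 575 bags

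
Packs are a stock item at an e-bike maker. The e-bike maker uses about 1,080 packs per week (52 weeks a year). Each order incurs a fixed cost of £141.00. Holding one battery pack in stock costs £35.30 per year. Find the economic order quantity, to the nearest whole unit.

Annual demand D = 1,080 × 52 = 56,160.
EOQ = √(2DS / H) = √(2 × 56,160 × 141 / 35.3).
= √(15,837,120 / 35.3) = √448,643.6261 ≈ 669.809.

Q* ≈ 670 packs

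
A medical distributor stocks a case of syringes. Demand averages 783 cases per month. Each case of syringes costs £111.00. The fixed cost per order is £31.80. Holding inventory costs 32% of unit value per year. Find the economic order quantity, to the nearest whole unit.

Annual demand D = 783 × 12 = 9,396.
Holding cost H = 0.32 × £111.00 = £35.5200 per unit per year.
EOQ = √(2DS / H) = √(2 × 9,396 × 31.8 / 35.52).
= √(597,585.6 / 35.52) = √16,823.9189 ≈ 129.707.

Q* ≈ 130 cases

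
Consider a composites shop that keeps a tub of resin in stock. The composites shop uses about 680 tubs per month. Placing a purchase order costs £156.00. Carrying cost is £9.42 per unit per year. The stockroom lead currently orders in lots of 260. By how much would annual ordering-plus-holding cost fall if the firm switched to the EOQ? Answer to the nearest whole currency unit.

Extra cost ≈ £1,223 per year

Annual demand D = 680 × 12 = 8,160.
EOQ = √(2DS/H) = √(2 × 8,160 × 156 / 9.42) ≈ 519.87.
Cost at Q* = (D/Q*)S + (Q*/2)H = √(2DSH) ≈ £4,897.20.
Cost at Q = 260: (8,160/260)×156 + (260/2)×9.42 = £4,896.00 + £1,224.60 = £6,120.60.
Excess = £6,120.60 − £4,897.20 = £1,223.40.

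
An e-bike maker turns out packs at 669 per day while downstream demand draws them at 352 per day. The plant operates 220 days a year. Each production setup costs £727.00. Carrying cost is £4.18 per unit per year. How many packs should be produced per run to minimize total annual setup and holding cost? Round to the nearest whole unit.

Annual demand D = 352 × 220 = 77,440.
Production build-up factor (1 − d/p) = 1 − 352/669 = 0.4738.
Q* = √(2DS / (H(1 − d/p))) = √(2 × 77,440 × 727 / (4.18 × 0.4738)).
= √(112,597,760 / 1.9807) ≈ 7539.806.

Q* ≈ 7,540 packs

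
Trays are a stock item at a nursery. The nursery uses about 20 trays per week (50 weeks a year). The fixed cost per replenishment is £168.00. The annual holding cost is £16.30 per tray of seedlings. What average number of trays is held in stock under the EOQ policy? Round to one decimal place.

Annual demand D = 20 × 50 = 1,000.
EOQ = √(2DS/H) = √(2 × 1,000 × 168 / 16.3) ≈ 143.57.
Average inventory = Q*/2 ≈ 143.57 / 2 = 71.787.

Average inventory ≈ 71.8 trays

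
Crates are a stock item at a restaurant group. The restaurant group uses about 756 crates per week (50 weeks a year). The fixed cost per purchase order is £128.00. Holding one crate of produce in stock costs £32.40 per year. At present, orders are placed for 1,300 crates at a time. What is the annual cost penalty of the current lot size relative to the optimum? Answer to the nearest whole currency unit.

Extra cost ≈ £7,075 per year

Annual demand D = 756 × 50 = 37,800.
EOQ = √(2DS/H) = √(2 × 37,800 × 128 / 32.4) ≈ 546.50.
Cost at Q* = (D/Q*)S + (Q*/2)H = √(2DSH) ≈ £17,706.73.
Cost at Q = 1,300: (37,800/1,300)×128 + (1,300/2)×32.4 = £3,721.85 + £21,060.00 = £24,781.85.
Excess = £24,781.85 − £17,706.73 = £7,075.12.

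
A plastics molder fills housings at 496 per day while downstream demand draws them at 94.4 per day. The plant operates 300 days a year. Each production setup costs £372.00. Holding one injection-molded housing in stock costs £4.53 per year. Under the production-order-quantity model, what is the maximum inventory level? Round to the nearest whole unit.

Annual demand D = 94.4 × 300 = 28,320.
Production build-up factor (1 − d/p) = 1 − 94.4/496 = 0.8097.
Q* = √(2DS / (H(1 − d/p))) = √(2 × 28,320 × 372 / (4.53 × 0.8097)).
= √(21,070,080 / 3.6678) ≈ 2396.779.
Maximum inventory = Q*(1 − d/p) = 2396.779 × 0.8097 ≈ 1940.618.

I_max ≈ 1,941 housings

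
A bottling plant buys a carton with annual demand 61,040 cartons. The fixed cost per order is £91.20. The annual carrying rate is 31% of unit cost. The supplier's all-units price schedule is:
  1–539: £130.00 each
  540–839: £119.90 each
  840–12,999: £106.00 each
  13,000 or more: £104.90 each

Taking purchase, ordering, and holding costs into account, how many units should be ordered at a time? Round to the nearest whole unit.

Holding cost per unit per year at price C is H = 0.31·C.
Evaluate total cost at each tier's feasible EOQ or, if the EOQ is below the tier, at the tier's minimum quantity.
EOQ at £130.00 = 525.6 (feasible in tier 1): TC = 61,040×£130.00 + (61,040/525.6)×91.2 + (525.6/2)×0.31×£130.00 = £7,956,382.26.
EOQ at £119.90 = 547.3 (feasible in tier 2): TC = 61,040×£119.90 + (61,040/547.3)×91.2 + (547.3/2)×0.31×£119.90 = £7,339,038.77.
EOQ at £106.00 = 582.1 < 840, so use break Q=840: TC = 61,040×£106.00 + (61,040/840.0)×91.2 + (840.0/2)×0.31×£106.00 = £6,490,668.40.
EOQ at £104.90 = 585.1 < 13000, so use break Q=13000: TC = 61,040×£104.90 + (61,040/13000.0)×91.2 + (13000.0/2)×0.31×£104.90 = £6,614,897.72.
Lowest total cost is £6,490,668.40 at Q = 840.0.

Q* ≈ 840 cartons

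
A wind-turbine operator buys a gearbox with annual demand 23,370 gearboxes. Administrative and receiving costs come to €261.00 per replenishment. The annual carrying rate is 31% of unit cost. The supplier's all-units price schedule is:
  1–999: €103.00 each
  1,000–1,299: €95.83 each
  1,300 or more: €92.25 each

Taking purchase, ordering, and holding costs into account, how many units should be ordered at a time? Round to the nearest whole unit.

Holding cost per unit per year at price C is H = 0.31·C.
For each price level, check whether its EOQ is feasible; otherwise the best quantity at that price is the breakpoint.
EOQ at €103.00 = 618.1 (feasible in tier 1): TC = 23,370×€103.00 + (23,370/618.1)×261 + (618.1/2)×0.31×€103.00 = €2,426,846.22.
EOQ at €95.83 = 640.8 < 1000, so use break Q=1000: TC = 23,370×€95.83 + (23,370/1000.0)×261 + (1000.0/2)×0.31×€95.83 = €2,260,500.32.
EOQ at €92.25 = 653.1 < 1300, so use break Q=1300: TC = 23,370×€92.25 + (23,370/1300.0)×261 + (1300.0/2)×0.31×€92.25 = €2,179,162.85.
Lowest total cost is €2,179,162.85 at Q = 1300.0.

Q* ≈ 1,300 gearboxes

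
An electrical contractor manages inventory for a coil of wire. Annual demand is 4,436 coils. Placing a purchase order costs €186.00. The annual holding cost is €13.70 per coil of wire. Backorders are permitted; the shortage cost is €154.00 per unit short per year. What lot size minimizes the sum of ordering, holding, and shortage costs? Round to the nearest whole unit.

Q* ≈ 362 coils

With planned backorders, Q* = √(2DS/H) · √((H+B)/B).
√(2DS/H) = √(2 × 4,436 × 186 / 13.7) = 347.062.
√((H+B)/B) = √((13.7+154)/154) = 1.0435.
Q* ≈ 362.171.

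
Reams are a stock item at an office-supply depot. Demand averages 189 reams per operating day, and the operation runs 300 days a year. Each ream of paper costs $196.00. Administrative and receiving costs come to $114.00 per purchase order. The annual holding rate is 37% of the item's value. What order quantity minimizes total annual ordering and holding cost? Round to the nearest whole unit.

Annual demand D = 189 × 300 = 56,700.
Holding cost H = 0.37 × $196.00 = $72.5200 per unit per year.
EOQ = √(2DS / H) = √(2 × 56,700 × 114 / 72.52).
= √(12,927,600 / 72.52) = √178,262.5483 ≈ 422.211.

Q* ≈ 422 reams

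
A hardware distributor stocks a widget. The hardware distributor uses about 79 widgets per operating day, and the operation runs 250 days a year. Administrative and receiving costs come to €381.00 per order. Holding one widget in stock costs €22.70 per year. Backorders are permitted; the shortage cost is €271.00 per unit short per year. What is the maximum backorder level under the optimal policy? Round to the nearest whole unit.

Annual demand D = 79 × 250 = 19,750.
With planned backorders, Q* = √(2DS/H) · √((H+B)/B).
√(2DS/H) = √(2 × 19,750 × 381 / 22.7) = 814.232.
√((H+B)/B) = √((22.7+271)/271) = 1.0410.
Q* ≈ 847.648.
S* = Q* · H/(H+B) = 847.648 × 22.7/293.7 ≈ 65.514.

S* ≈ 66 widgets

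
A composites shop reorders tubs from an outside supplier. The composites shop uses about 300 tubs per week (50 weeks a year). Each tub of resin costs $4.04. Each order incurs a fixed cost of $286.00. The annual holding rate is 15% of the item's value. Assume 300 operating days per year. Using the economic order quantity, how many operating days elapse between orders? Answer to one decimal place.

Annual demand D = 300 × 50 = 15,000.
Holding cost H = 0.15 × $4.04 = $0.6060 per unit per year.
EOQ = √(2DS/H) = √(2 × 15,000 × 286 / 0.606) ≈ 3762.77.
Cycle time = Q*/D × 300 = 3762.77 / 15,000 × 300 ≈ 75.255 days.

T ≈ 75.3 days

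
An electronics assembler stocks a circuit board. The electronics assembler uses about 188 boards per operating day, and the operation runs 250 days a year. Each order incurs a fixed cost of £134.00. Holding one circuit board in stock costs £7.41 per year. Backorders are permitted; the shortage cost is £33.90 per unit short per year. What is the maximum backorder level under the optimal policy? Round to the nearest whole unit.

Annual demand D = 188 × 250 = 47,000.
With planned backorders, Q* = √(2DS/H) · √((H+B)/B).
√(2DS/H) = √(2 × 47,000 × 134 / 7.41) = 1303.789.
√((H+B)/B) = √((7.41+33.9)/33.9) = 1.1039.
Q* ≈ 1439.246.
S* = Q* · H/(H+B) = 1439.246 × 7.41/41.31 ≈ 258.165.

S* ≈ 258 boards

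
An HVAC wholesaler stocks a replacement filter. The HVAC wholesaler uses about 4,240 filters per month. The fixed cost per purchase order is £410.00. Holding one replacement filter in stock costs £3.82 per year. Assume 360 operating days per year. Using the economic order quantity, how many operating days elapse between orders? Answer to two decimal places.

T ≈ 23.38 days

Annual demand D = 4,240 × 12 = 50,880.
Q* = √(2DS/H) = √(2 × 50,880 × 410 / 3.82) ≈ 3304.83.
Cycle time = Q*/D × 360 = 3304.83 / 50,880 × 360 ≈ 23.383 days.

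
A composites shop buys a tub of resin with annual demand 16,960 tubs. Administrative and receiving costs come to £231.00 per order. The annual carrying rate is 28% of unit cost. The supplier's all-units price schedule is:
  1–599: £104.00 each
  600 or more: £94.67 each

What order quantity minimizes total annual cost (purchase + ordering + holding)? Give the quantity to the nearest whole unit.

Holding cost per unit per year at price C is H = 0.28·C.
Evaluate total cost at each tier's feasible EOQ or, if the EOQ is below the tier, at the tier's minimum quantity.
EOQ at £104.00 = 518.7 (feasible in tier 1): TC = 16,960×£104.00 + (16,960/518.7)×231 + (518.7/2)×0.28×£104.00 = £1,778,945.31.
EOQ at £94.67 = 543.7 < 600, so use break Q=600: TC = 16,960×£94.67 + (16,960/600.0)×231 + (600.0/2)×0.28×£94.67 = £1,620,085.08.
Lowest total cost is £1,620,085.08 at Q = 600.0.

Q* ≈ 600 tubs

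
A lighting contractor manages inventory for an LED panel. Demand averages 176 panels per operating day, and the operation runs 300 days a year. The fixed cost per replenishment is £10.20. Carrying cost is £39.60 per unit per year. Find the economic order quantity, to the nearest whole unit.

Annual demand D = 176 × 300 = 52,800.
EOQ = √(2DS / H) = √(2 × 52,800 × 10.2 / 39.6).
= √(1,077,120 / 39.6) = √27,200 ≈ 164.924.

Q* ≈ 165 panels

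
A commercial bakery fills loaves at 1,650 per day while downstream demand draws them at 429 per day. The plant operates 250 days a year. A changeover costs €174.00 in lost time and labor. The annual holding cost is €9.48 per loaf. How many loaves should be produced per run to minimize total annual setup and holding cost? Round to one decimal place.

Annual demand D = 429 × 250 = 107,250.
Production build-up factor (1 − d/p) = 1 − 429/1,650 = 0.7400.
Q* = √(2DS / (H(1 − d/p))) = √(2 × 107,250 × 174 / (9.48 × 0.7400)).
= √(37,323,000 / 7.0152) ≈ 2306.579.

Q* ≈ 2,306.6 loaves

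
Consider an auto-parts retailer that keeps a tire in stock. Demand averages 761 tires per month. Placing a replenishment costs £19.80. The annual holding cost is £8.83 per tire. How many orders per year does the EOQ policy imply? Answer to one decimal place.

Annual demand D = 761 × 12 = 9,132.
Q* = √(2DS/H) = √(2 × 9,132 × 19.8 / 8.83) ≈ 202.37.
Orders per year = D / Q* = 9,132 / 202.37 ≈ 45.125.

N ≈ 45.1 orders per year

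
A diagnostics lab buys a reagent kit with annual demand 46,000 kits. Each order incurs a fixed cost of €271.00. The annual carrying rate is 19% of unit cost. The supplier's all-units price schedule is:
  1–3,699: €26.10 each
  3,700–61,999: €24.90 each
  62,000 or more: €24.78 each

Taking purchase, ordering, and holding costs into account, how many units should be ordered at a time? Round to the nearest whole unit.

Q* ≈ 3,700 kits

Holding cost per unit per year at price C is H = 0.19·C.
Candidates are each tier's EOQ (if it falls in that tier) and each price-break quantity.
EOQ at €26.10 = 2242.2 (feasible in tier 1): TC = 46,000×€26.10 + (46,000/2242.2)×271 + (2242.2/2)×0.19×€26.10 = €1,211,719.25.
EOQ at €24.90 = 2295.6 < 3700, so use break Q=3700: TC = 46,000×€24.90 + (46,000/3700.0)×271 + (3700.0/2)×0.19×€24.90 = €1,157,521.54.
EOQ at €24.78 = 2301.2 < 62000, so use break Q=62000: TC = 46,000×€24.78 + (46,000/62000.0)×271 + (62000.0/2)×0.19×€24.78 = €1,286,035.26.
Lowest total cost is €1,157,521.54 at Q = 3700.0.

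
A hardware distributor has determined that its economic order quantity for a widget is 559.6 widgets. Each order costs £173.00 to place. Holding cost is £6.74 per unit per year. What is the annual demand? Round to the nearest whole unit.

D ≈ 6,100 widgets per year

The basic EOQ model gives Q* = √(2DS/H); rearrange for the unknown.
From Q* = √(2DS/H): D = Q*²H / (2S) = 559.6² × 6.74 / (2 × 173) = 6100.132.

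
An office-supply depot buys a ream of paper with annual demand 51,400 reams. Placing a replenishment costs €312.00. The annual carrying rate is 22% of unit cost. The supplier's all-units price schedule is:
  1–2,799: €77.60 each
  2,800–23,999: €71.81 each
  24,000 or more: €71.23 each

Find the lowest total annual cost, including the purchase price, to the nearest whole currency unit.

TC* ≈ €3,718,879

Holding cost per unit per year at price C is H = 0.22·C.
Evaluate total cost at each tier's feasible EOQ or, if the EOQ is below the tier, at the tier's minimum quantity.
EOQ at €77.60 = 1370.7 (feasible in tier 1): TC = 51,400×€77.60 + (51,400/1370.7)×312 + (1370.7/2)×0.22×€77.60 = €4,012,040.01.
EOQ at €71.81 = 1424.9 < 2800, so use break Q=2800: TC = 51,400×€71.81 + (51,400/2800.0)×312 + (2800.0/2)×0.22×€71.81 = €3,718,878.91.
EOQ at €71.23 = 1430.6 < 24000, so use break Q=24000: TC = 51,400×€71.23 + (51,400/24000.0)×312 + (24000.0/2)×0.22×€71.23 = €3,849,937.40.
Lowest total cost among the candidates is at Q = 2800.0.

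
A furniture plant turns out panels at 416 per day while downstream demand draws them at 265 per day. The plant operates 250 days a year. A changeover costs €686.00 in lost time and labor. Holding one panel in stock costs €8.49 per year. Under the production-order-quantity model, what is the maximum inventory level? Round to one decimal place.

I_max ≈ 1,971.3 panels

Annual demand D = 265 × 250 = 66,250.
Production build-up factor (1 − d/p) = 1 − 265/416 = 0.3630.
Q* = √(2DS / (H(1 − d/p))) = √(2 × 66,250 × 686 / (8.49 × 0.3630)).
= √(90,895,000 / 3.0817) ≈ 5430.932.
Maximum inventory = Q*(1 − d/p) = 5430.932 × 0.3630 ≈ 1971.324.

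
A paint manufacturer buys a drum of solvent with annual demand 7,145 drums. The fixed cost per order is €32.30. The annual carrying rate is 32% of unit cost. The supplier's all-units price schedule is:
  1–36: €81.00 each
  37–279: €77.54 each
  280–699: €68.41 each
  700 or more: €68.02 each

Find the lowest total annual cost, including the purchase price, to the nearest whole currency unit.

TC* ≈ €492,678

Holding cost per unit per year at price C is H = 0.32·C.
For each price level, check whether its EOQ is feasible; otherwise the best quantity at that price is the breakpoint.
Tier 1 (€81.00): EOQ = 133.4 exceeds tier's upper bound 36, so this tier is dominated.
EOQ at €77.54 = 136.4 (feasible in tier 2): TC = 7,145×€77.54 + (7,145/136.4)×32.3 + (136.4/2)×0.32×€77.54 = €557,407.49.
EOQ at €68.41 = 145.2 < 280, so use break Q=280: TC = 7,145×€68.41 + (7,145/280.0)×32.3 + (280.0/2)×0.32×€68.41 = €492,678.44.
EOQ at €68.02 = 145.6 < 700, so use break Q=700: TC = 7,145×€68.02 + (7,145/700.0)×32.3 + (700.0/2)×0.32×€68.02 = €493,950.83.
Lowest total cost among the candidates is at Q = 280.0.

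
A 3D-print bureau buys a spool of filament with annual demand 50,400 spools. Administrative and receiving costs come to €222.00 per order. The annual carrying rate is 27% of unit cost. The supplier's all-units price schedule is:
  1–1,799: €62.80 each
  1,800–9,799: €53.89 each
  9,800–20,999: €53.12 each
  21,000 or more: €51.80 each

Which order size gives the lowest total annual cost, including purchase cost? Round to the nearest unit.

Holding cost per unit per year at price C is H = 0.27·C.
For each price level, check whether its EOQ is feasible; otherwise the best quantity at that price is the breakpoint.
EOQ at €62.80 = 1148.8 (feasible in tier 1): TC = 50,400×€62.80 + (50,400/1148.8)×222 + (1148.8/2)×0.27×€62.80 = €3,184,599.08.
EOQ at €53.89 = 1240.1 < 1800, so use break Q=1800: TC = 50,400×€53.89 + (50,400/1800.0)×222 + (1800.0/2)×0.27×€53.89 = €2,735,367.27.
EOQ at €53.12 = 1249.1 < 9800, so use break Q=9800: TC = 50,400×€53.12 + (50,400/9800.0)×222 + (9800.0/2)×0.27×€53.12 = €2,748,667.47.
EOQ at €51.80 = 1264.9 < 21000, so use break Q=21000: TC = 50,400×€51.80 + (50,400/21000.0)×222 + (21000.0/2)×0.27×€51.80 = €2,758,105.80.
Lowest total cost is €2,735,367.27 at Q = 1800.0.

Q* ≈ 1,800 spools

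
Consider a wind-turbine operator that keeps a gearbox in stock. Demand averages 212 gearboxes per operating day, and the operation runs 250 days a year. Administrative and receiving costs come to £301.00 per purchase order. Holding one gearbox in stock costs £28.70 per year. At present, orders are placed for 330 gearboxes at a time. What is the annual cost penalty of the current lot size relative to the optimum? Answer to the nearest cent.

Extra cost ≈ £22,817.35 per year

Annual demand D = 212 × 250 = 53,000.
EOQ = √(2DS/H) = √(2 × 53,000 × 301 / 28.7) ≈ 1054.38.
Cost at Q* = (D/Q*)S + (Q*/2)H = √(2DSH) ≈ £30,260.57.
Cost at Q = 330: (53,000/330)×301 + (330/2)×28.7 = £48,342.42 + £4,735.50 = £53,077.92.
Excess = £53,077.92 − £30,260.57 = £22,817.35.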